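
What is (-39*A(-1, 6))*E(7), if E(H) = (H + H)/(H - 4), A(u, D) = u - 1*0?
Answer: 182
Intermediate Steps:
A(u, D) = u (A(u, D) = u + 0 = u)
E(H) = 2*H/(-4 + H) (E(H) = (2*H)/(-4 + H) = 2*H/(-4 + H))
(-39*A(-1, 6))*E(7) = (-39*(-1))*(2*7/(-4 + 7)) = 39*(2*7/3) = 39*(2*7*(⅓)) = 39*(14/3) = 182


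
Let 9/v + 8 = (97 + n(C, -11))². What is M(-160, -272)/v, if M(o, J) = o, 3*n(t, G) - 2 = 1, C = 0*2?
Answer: -1535360/9 ≈ -1.7060e+5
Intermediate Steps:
C = 0
n(t, G) = 1 (n(t, G) = ⅔ + (⅓)*1 = ⅔ + ⅓ = 1)
v = 9/9596 (v = 9/(-8 + (97 + 1)²) = 9/(-8 + 98²) = 9/(-8 + 9604) = 9/9596 ≈ 0.00093789)
M(-160, -272)/v = -160/9/9596 = -160*9596/9 = -1535360/9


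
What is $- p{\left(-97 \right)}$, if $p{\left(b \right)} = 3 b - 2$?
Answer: $293$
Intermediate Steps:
$p{\left(b \right)} = -2 + 3 b$
$- p{\left(-97 \right)} = - (-2 + 3 \left(-97\right)) = - (-2 - 291) = \left(-1\right) \left(-293\right) = 293$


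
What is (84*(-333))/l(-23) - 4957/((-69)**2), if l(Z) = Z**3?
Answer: 137737/109503 ≈ 1.2578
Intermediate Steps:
(84*(-333))/l(-23) - 4957/((-69)**2) = (84*(-333))/((-23)**3) - 4957/((-69)**2) = -27972/(-12167) - 4957/4761 = -27972*(-1/12167) - 4957*1/4761 = 27972/12167 - 4957/4761 = 137737/109503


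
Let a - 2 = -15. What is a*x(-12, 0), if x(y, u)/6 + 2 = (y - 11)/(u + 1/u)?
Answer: 156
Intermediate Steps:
x(y, u) = -12 + 6*(-11 + y)/(u + 1/u) (x(y, u) = -12 + 6*((y - 11)/(u + 1/u)) = -12 + 6*((-11 + y)/(u + 1/u)) = -12 + 6*(-11 + y)/(u + 1/u))
a = -13 (a = 2 - 15 = -13)
a*x(-12, 0) = -78*(-2 - 11*0 - 2*0**2 + 0*(-12))/(1 + 0**2) = -78*(-2 + 0 - 2*0 + 0)/(1 + 0) = -78*(-2 + 0 + 0 + 0)/1 = -78*(-2) = -13*(-12) = 156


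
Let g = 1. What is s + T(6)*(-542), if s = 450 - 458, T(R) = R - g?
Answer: -2718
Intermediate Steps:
T(R) = -1 + R (T(R) = R - 1*1 = R - 1 = -1 + R)
s = -8
s + T(6)*(-542) = -8 + (-1 + 6)*(-542) = -8 + 5*(-542) = -8 - 2710 = -2718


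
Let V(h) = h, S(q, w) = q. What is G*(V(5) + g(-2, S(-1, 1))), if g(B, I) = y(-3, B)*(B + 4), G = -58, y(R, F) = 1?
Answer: -406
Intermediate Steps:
g(B, I) = 4 + B (g(B, I) = 1*(B + 4) = 1*(4 + B) = 4 + B)
G*(V(5) + g(-2, S(-1, 1))) = -58*(5 + (4 - 2)) = -58*(5 + 2) = -58*7 = -406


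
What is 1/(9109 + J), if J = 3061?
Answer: 1/12170 ≈ 8.2169e-5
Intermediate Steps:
1/(9109 + J) = 1/(9109 + 3061) = 1/12170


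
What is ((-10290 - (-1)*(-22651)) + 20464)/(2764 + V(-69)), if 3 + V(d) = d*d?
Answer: -12477/7522 ≈ -1.6587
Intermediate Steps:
V(d) = -3 + d**2 (V(d) = -3 + d*d = -3 + d**2)
((-10290 - (-1)*(-22651)) + 20464)/(2764 + V(-69)) = ((-10290 - (-1)*(-22651)) + 20464)/(2764 + (-3 + (-69)**2)) = ((-10290 - 1*22651) + 20464)/(2764 + (-3 + 4761)) = ((-10290 - 22651) + 20464)/(2764 + 4758) = (-32941 + 20464)/7522 = -12477*1/7522 = -12477/7522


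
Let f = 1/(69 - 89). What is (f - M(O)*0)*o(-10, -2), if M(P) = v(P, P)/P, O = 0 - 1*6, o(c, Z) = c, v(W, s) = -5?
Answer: ½ ≈ 0.50000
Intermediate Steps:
O = -6 (O = 0 - 6 = -6)
f = -1/20 (f = 1/(-20) = -1/20 ≈ -0.050000)
M(P) = -5/P
(f - M(O)*0)*o(-10, -2) = (-1/20 - (-5)/(-6)*0)*(-10) = (-1/20 - (-5)*(-1)/6*0)*(-10) = (-1/20 - 1*⅚*0)*(-10) = (-1/20 - ⅚*0)*(-10) = (-1/20 + 0)*(-10) = -1/20*(-10) = ½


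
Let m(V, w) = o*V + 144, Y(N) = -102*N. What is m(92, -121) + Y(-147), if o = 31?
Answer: 17990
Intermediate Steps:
m(V, w) = 144 + 31*V (m(V, w) = 31*V + 144 = 144 + 31*V)
m(92, -121) + Y(-147) = (144 + 31*92) - 102*(-147) = (144 + 2852) + 14994 = 2996 + 14994 = 17990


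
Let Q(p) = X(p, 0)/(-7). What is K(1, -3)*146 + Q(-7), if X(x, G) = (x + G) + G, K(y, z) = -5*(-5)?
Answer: 3651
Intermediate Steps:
K(y, z) = 25
X(x, G) = x + 2*G (X(x, G) = (G + x) + G = x + 2*G)
Q(p) = -p/7 (Q(p) = (p + 2*0)/(-7) = (p + 0)*(-1/7) = p*(-1/7) = -p/7)
K(1, -3)*146 + Q(-7) = 25*146 - 1/7*(-7) = 3650 + 1 = 3651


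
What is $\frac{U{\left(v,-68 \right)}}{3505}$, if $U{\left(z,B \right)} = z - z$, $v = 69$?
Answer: $0$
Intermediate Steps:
$U{\left(z,B \right)} = 0$
$\frac{U{\left(v,-68 \right)}}{3505} = \frac{0}{3505} = 0 \cdot \frac{1}{3505} = 0$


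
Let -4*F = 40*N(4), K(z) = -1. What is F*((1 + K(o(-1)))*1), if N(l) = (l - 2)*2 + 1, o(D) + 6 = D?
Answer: 0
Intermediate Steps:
o(D) = -6 + D
N(l) = -3 + 2*l (N(l) = (-2 + l)*2 + 1 = (-4 + 2*l) + 1 = -3 + 2*l)
F = -50 (F = -10*(-3 + 2*4) = -10*(-3 + 8) = -10*5 = -¼*200 = -50)
F*((1 + K(o(-1)))*1) = -50*(1 - 1) = -0 = -50*0 = 0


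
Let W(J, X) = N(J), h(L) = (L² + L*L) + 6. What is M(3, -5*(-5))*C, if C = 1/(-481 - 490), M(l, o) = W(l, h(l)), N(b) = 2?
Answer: -2/971 ≈ -0.0020597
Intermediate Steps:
h(L) = 6 + 2*L² (h(L) = (L² + L²) + 6 = 2*L² + 6 = 6 + 2*L²)
W(J, X) = 2
M(l, o) = 2
C = -1/971 (C = 1/(-971) = -1/971 ≈ -0.0010299)
M(3, -5*(-5))*C = 2*(-1/971) = -2/971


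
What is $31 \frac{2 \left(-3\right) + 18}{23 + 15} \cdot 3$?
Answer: $\frac{558}{19} \approx 29.368$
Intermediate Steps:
$31 \frac{2 \left(-3\right) + 18}{23 + 15} \cdot 3 = 31 \frac{-6 + 18}{38} \cdot 3 = 31 \cdot 12 \cdot \frac{1}{38} \cdot 3 = 31 \cdot \frac{6}{19} \cdot 3 = \frac{186}{19} \cdot 3 = \frac{558}{19}$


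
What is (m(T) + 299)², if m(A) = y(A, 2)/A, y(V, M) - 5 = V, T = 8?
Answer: 5784025/64 ≈ 90375.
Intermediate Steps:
y(V, M) = 5 + V
m(A) = (5 + A)/A
(m(T) + 299)² = ((5 + 8)/8 + 299)² = ((⅛)*13 + 299)² = (13/8 + 299)² = (2405/8)² = 5784025/64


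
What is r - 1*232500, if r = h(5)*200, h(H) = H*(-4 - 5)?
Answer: -241500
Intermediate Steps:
h(H) = -9*H (h(H) = H*(-9) = -9*H)
r = -9000 (r = -9*5*200 = -45*200 = -9000)
r - 1*232500 = -9000 - 1*232500 = -9000 - 232500 = -241500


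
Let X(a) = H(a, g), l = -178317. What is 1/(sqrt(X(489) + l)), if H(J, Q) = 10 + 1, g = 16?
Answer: -I*sqrt(178306)/178306 ≈ -0.0023682*I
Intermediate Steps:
H(J, Q) = 11
X(a) = 11
1/(sqrt(X(489) + l)) = 1/(sqrt(11 - 178317)) = 1/(sqrt(-178306)) = 1/(I*sqrt(178306)) = -I*sqrt(178306)/178306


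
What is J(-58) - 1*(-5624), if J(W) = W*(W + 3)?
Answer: 8814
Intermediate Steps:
J(W) = W*(3 + W)
J(-58) - 1*(-5624) = -58*(3 - 58) - 1*(-5624) = -58*(-55) + 5624 = 3190 + 5624 = 8814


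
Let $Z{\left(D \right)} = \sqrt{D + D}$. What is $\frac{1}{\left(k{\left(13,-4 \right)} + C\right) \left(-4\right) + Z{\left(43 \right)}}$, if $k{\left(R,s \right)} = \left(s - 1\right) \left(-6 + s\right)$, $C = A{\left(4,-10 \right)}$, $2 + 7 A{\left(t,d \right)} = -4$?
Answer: $- \frac{112}{21967} - \frac{49 \sqrt{86}}{1889162} \approx -0.0053391$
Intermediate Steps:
$A{\left(t,d \right)} = - \frac{6}{7}$ ($A{\left(t,d \right)} = - \frac{2}{7} + \frac{1}{7} \left(-4\right) = - \frac{2}{7} - \frac{4}{7} = - \frac{6}{7}$)
$C = - \frac{6}{7} \approx -0.85714$
$Z{\left(D \right)} = \sqrt{2} \sqrt{D}$ ($Z{\left(D \right)} = \sqrt{2 D} = \sqrt{2} \sqrt{D}$)
$k{\left(R,s \right)} = \left(-1 + s\right) \left(-6 + s\right)$
$\frac{1}{\left(k{\left(13,-4 \right)} + C\right) \left(-4\right) + Z{\left(43 \right)}} = \frac{1}{\left(\left(6 + \left(-4\right)^{2} - -28\right) - \frac{6}{7}\right) \left(-4\right) + \sqrt{2} \sqrt{43}} = \frac{1}{\left(\left(6 + 16 + 28\right) - \frac{6}{7}\right) \left(-4\right) + \sqrt{86}} = \frac{1}{\left(50 - \frac{6}{7}\right) \left(-4\right) + \sqrt{86}} = \frac{1}{\frac{344}{7} \left(-4\right) + \sqrt{86}} = \frac{1}{- \frac{1376}{7} + \sqrt{86}}$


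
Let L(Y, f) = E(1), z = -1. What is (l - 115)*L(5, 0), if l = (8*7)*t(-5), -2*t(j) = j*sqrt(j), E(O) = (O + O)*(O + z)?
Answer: 0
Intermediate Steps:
E(O) = 2*O*(-1 + O) (E(O) = (O + O)*(O - 1) = (2*O)*(-1 + O) = 2*O*(-1 + O))
L(Y, f) = 0 (L(Y, f) = 2*1*(-1 + 1) = 2*1*0 = 0)
t(j) = -j**(3/2)/2 (t(j) = -j*sqrt(j)/2 = -j**(3/2)/2)
l = 140*I*sqrt(5) (l = (8*7)*(-(-5)*I*sqrt(5)/2) = 56*(-(-5)*I*sqrt(5)/2) = 56*(5*I*sqrt(5)/2) = 140*I*sqrt(5) ≈ 313.05*I)
(l - 115)*L(5, 0) = (140*I*sqrt(5) - 115)*0 = (-115 + 140*I*sqrt(5))*0 = 0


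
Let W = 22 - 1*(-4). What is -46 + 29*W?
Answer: 708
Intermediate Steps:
W = 26 (W = 22 + 4 = 26)
-46 + 29*W = -46 + 29*26 = -46 + 754 = 708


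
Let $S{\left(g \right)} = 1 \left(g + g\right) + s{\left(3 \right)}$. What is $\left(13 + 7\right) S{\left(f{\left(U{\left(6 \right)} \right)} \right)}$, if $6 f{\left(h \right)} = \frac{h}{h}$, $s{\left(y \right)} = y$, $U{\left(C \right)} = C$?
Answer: $\frac{200}{3} \approx 66.667$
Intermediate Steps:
$f{\left(h \right)} = \frac{1}{6}$ ($f{\left(h \right)} = \frac{h \frac{1}{h}}{6} = \frac{1}{6} \cdot 1 = \frac{1}{6}$)
$S{\left(g \right)} = 3 + 2 g$ ($S{\left(g \right)} = 1 \left(g + g\right) + 3 = 1 \cdot 2 g + 3 = 2 g + 3 = 3 + 2 g$)
$\left(13 + 7\right) S{\left(f{\left(U{\left(6 \right)} \right)} \right)} = \left(13 + 7\right) \left(3 + 2 \cdot \frac{1}{6}\right) = 20 \left(3 + \frac{1}{3}\right) = 20 \cdot \frac{10}{3} = \frac{200}{3}$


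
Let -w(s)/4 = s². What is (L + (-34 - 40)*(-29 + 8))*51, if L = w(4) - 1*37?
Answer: 74103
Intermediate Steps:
w(s) = -4*s²
L = -101 (L = -4*4² - 1*37 = -4*16 - 37 = -64 - 37 = -101)
(L + (-34 - 40)*(-29 + 8))*51 = (-101 + (-34 - 40)*(-29 + 8))*51 = (-101 - 74*(-21))*51 = (-101 + 1554)*51 = 1453*51 = 74103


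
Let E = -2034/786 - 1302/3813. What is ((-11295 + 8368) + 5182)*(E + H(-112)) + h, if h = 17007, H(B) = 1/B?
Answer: 152316019/14672 ≈ 10381.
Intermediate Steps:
E = -15733/5371 (E = -2034*1/786 - 1302*1/3813 = -339/131 - 14/41 = -15733/5371 ≈ -2.9292)
((-11295 + 8368) + 5182)*(E + H(-112)) + h = ((-11295 + 8368) + 5182)*(-15733/5371 + 1/(-112)) + 17007 = (-2927 + 5182)*(-15733/5371 - 1/112) + 17007 = 2255*(-1767467/601552) + 17007 = -97210685/14672 + 17007 = 152316019/14672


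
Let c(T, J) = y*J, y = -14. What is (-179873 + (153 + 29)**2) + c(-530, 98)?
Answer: -148121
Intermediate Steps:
c(T, J) = -14*J
(-179873 + (153 + 29)**2) + c(-530, 98) = (-179873 + (153 + 29)**2) - 14*98 = (-179873 + 182**2) - 1372 = (-179873 + 33124) - 1372 = -146749 - 1372 = -148121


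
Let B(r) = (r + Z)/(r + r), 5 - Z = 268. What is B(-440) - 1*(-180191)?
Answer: 158568783/880 ≈ 1.8019e+5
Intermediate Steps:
Z = -263 (Z = 5 - 1*268 = 5 - 268 = -263)
B(r) = (-263 + r)/(2*r) (B(r) = (r - 263)/(r + r) = (-263 + r)/((2*r)) = (-263 + r)*(1/(2*r)) = (-263 + r)/(2*r))
B(-440) - 1*(-180191) = (½)*(-263 - 440)/(-440) - 1*(-180191) = (½)*(-1/440)*(-703) + 180191 = 703/880 + 180191 = 158568783/880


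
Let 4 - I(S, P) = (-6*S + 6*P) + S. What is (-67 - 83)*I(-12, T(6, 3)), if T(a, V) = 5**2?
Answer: 30900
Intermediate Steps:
T(a, V) = 25
I(S, P) = 4 - 6*P + 5*S (I(S, P) = 4 - ((-6*S + 6*P) + S) = 4 - (-5*S + 6*P) = 4 + (-6*P + 5*S) = 4 - 6*P + 5*S)
(-67 - 83)*I(-12, T(6, 3)) = (-67 - 83)*(4 - 6*25 + 5*(-12)) = -150*(4 - 150 - 60) = -150*(-206) = 30900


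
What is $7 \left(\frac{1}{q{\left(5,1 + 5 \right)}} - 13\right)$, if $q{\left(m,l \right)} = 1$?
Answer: $-84$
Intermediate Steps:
$7 \left(\frac{1}{q{\left(5,1 + 5 \right)}} - 13\right) = 7 \left(1^{-1} - 13\right) = 7 \left(1 - 13\right) = 7 \left(-12\right) = -84$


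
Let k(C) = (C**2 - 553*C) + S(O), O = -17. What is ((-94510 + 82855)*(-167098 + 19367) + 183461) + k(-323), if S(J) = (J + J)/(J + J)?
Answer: 1722271215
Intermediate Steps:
S(J) = 1 (S(J) = (2*J)/((2*J)) = (2*J)*(1/(2*J)) = 1)
k(C) = 1 + C**2 - 553*C (k(C) = (C**2 - 553*C) + 1 = 1 + C**2 - 553*C)
((-94510 + 82855)*(-167098 + 19367) + 183461) + k(-323) = ((-94510 + 82855)*(-167098 + 19367) + 183461) + (1 + (-323)**2 - 553*(-323)) = (-11655*(-147731) + 183461) + (1 + 104329 + 178619) = (1721804805 + 183461) + 282949 = 1721988266 + 282949 = 1722271215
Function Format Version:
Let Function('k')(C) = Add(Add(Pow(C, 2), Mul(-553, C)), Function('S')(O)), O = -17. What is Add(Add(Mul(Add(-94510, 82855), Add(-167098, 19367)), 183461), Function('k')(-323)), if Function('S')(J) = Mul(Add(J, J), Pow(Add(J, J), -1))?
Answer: 1722271215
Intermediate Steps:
Function('S')(J) = 1 (Function('S')(J) = Mul(Mul(2, J), Pow(Mul(2, J), -1)) = Mul(Mul(2, J), Mul(Rational(1, 2), Pow(J, -1))) = 1)
Function('k')(C) = Add(1, Pow(C, 2), Mul(-553, C)) (Function('k')(C) = Add(Add(Pow(C, 2), Mul(-553, C)), 1) = Add(1, Pow(C, 2), Mul(-553, C)))
Add(Add(Mul(Add(-94510, 82855), Add(-167098, 19367)), 183461), Function('k')(-323)) = Add(Add(Mul(Add(-94510, 82855), Add(-167098, 19367)), 183461), Add(1, Pow(-323, 2), Mul(-553, -323))) = Add(Add(Mul(-11655, -147731), 183461), Add(1, 104329, 178619)) = Add(Add(1721804805, 183461), 282949) = Add(1721988266, 282949) = 1722271215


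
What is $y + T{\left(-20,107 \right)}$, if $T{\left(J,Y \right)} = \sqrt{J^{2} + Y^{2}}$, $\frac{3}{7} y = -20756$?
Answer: $- \frac{145292}{3} + 17 \sqrt{41} \approx -48322.0$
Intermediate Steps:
$y = - \frac{145292}{3}$ ($y = \frac{7}{3} \left(-20756\right) = - \frac{145292}{3} \approx -48431.0$)
$y + T{\left(-20,107 \right)} = - \frac{145292}{3} + \sqrt{\left(-20\right)^{2} + 107^{2}} = - \frac{145292}{3} + \sqrt{400 + 11449} = - \frac{145292}{3} + \sqrt{11849} = - \frac{145292}{3} + 17 \sqrt{41}$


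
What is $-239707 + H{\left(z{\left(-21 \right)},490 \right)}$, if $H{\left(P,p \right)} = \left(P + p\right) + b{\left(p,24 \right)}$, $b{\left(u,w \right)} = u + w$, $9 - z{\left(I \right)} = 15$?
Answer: $-238709$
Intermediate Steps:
$z{\left(I \right)} = -6$ ($z{\left(I \right)} = 9 - 15 = -6$)
$H{\left(P,p \right)} = 24 + P + 2 p$ ($H{\left(P,p \right)} = \left(P + p\right) + \left(p + 24\right) = \left(P + p\right) + \left(24 + p\right) = 24 + P + 2 p$)
$-239707 + H{\left(z{\left(-21 \right)},490 \right)} = -239707 + \left(24 - 6 + 2 \cdot 490\right) = -239707 + \left(24 - 6 + 980\right) = -239707 + 998 = -238709$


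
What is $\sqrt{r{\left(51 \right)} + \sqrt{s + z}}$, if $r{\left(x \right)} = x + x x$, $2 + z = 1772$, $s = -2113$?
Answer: $\sqrt{2652 + 7 i \sqrt{7}} \approx 51.498 + 0.1798 i$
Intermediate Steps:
$z = 1770$ ($z = -2 + 1772 = 1770$)
$r{\left(x \right)} = x + x^{2}$
$\sqrt{r{\left(51 \right)} + \sqrt{s + z}} = \sqrt{51 \left(1 + 51\right) + \sqrt{-2113 + 1770}} = \sqrt{51 \cdot 52 + \sqrt{-343}} = \sqrt{2652 + 7 i \sqrt{7}}$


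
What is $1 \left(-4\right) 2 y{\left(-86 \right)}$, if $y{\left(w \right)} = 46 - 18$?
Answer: $-224$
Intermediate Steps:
$y{\left(w \right)} = 28$ ($y{\left(w \right)} = 46 - 18 = 28$)
$1 \left(-4\right) 2 y{\left(-86 \right)} = 1 \left(-4\right) 2 \cdot 28 = \left(-4\right) 2 \cdot 28 = \left(-8\right) 28 = -224$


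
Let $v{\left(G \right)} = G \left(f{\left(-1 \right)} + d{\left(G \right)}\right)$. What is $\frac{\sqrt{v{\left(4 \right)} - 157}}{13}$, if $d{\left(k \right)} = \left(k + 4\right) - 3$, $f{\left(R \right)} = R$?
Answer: $\frac{i \sqrt{141}}{13} \approx 0.91341 i$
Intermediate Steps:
$d{\left(k \right)} = 1 + k$ ($d{\left(k \right)} = \left(4 + k\right) - 3 = 1 + k$)
$v{\left(G \right)} = G^{2}$ ($v{\left(G \right)} = G \left(-1 + \left(1 + G\right)\right) = G G = G^{2}$)
$\frac{\sqrt{v{\left(4 \right)} - 157}}{13} = \frac{\sqrt{4^{2} - 157}}{13} = \sqrt{16 - 157} \cdot \frac{1}{13} = \sqrt{-141} \cdot \frac{1}{13} = i \sqrt{141} \cdot \frac{1}{13} = \frac{i \sqrt{141}}{13}$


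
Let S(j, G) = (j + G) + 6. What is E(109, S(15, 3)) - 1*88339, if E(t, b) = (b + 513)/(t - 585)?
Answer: -42049901/476 ≈ -88340.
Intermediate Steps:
S(j, G) = 6 + G + j (S(j, G) = (G + j) + 6 = 6 + G + j)
E(t, b) = (513 + b)/(-585 + t)
E(109, S(15, 3)) - 1*88339 = (513 + (6 + 3 + 15))/(-585 + 109) - 1*88339 = (513 + 24)/(-476) - 88339 = -1/476*537 - 88339 = -537/476 - 88339 = -42049901/476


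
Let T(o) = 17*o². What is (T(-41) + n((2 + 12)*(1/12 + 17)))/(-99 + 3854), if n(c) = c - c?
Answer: 28577/3755 ≈ 7.6104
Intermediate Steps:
n(c) = 0
(T(-41) + n((2 + 12)*(1/12 + 17)))/(-99 + 3854) = (17*(-41)² + 0)/(-99 + 3854) = (17*1681 + 0)/3755 = (28577 + 0)*(1/3755) = 28577*(1/3755) = 28577/3755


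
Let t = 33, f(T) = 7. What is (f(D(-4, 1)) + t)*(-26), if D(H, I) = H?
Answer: -1040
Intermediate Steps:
(f(D(-4, 1)) + t)*(-26) = (7 + 33)*(-26) = 40*(-26) = -1040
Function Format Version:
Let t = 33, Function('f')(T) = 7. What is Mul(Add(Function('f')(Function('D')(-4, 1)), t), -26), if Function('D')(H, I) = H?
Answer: -1040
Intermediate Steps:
Mul(Add(Function('f')(Function('D')(-4, 1)), t), -26) = Mul(Add(7, 33), -26) = Mul(40, -26) = -1040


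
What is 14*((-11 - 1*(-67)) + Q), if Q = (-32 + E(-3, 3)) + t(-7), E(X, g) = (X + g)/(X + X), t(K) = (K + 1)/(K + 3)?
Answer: 357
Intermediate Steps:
t(K) = (1 + K)/(3 + K)
E(X, g) = (X + g)/(2*X) (E(X, g) = (X + g)/((2*X)) = (X + g)*(1/(2*X)) = (X + g)/(2*X))
Q = -61/2 (Q = (-32 + (½)*(-3 + 3)/(-3)) + (1 - 7)/(3 - 7) = (-32 + (½)*(-⅓)*0) - 6/(-4) = (-32 + 0) - ¼*(-6) = -32 + 3/2 = -61/2 ≈ -30.500)
14*((-11 - 1*(-67)) + Q) = 14*((-11 - 1*(-67)) - 61/2) = 14*((-11 + 67) - 61/2) = 14*(56 - 61/2) = 14*(51/2) = 357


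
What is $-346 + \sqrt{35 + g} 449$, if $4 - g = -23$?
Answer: $-346 + 449 \sqrt{62} \approx 3189.4$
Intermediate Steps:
$g = 27$ ($g = 4 - -23 = 4 + 23 = 27$)
$-346 + \sqrt{35 + g} 449 = -346 + \sqrt{35 + 27} \cdot 449 = -346 + \sqrt{62} \cdot 449 = -346 + 449 \sqrt{62}$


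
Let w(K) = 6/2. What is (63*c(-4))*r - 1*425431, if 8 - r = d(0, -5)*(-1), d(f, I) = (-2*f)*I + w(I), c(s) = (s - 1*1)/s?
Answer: -1698259/4 ≈ -4.2457e+5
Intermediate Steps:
w(K) = 3 (w(K) = 6*(1/2) = 3)
c(s) = (-1 + s)/s (c(s) = (s - 1)/s = (-1 + s)/s)
d(f, I) = 3 - 2*I*f (d(f, I) = (-2*f)*I + 3 = -2*I*f + 3 = 3 - 2*I*f)
r = 11 (r = 8 - (3 - 2*(-5)*0)*(-1) = 8 - (3 + 0)*(-1) = 8 - 3*(-1) = 8 - 1*(-3) = 8 + 3 = 11)
(63*c(-4))*r - 1*425431 = (63*((-1 - 4)/(-4)))*11 - 1*425431 = (63*(-1/4*(-5)))*11 - 425431 = (63*(5/4))*11 - 425431 = (315/4)*11 - 425431 = 3465/4 - 425431 = -1698259/4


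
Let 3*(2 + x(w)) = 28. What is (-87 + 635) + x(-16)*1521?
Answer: 11702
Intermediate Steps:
x(w) = 22/3 (x(w) = -2 + (⅓)*28 = -2 + 28/3 = 22/3)
(-87 + 635) + x(-16)*1521 = (-87 + 635) + (22/3)*1521 = 548 + 11154 = 11702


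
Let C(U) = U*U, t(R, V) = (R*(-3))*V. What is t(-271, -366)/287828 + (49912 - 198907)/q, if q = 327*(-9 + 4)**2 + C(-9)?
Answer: -87871263/4605248 ≈ -19.081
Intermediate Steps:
t(R, V) = -3*R*V (t(R, V) = (-3*R)*V = -3*R*V)
C(U) = U**2
q = 8256 (q = 327*(-9 + 4)**2 + (-9)**2 = 327*(-5)**2 + 81 = 327*25 + 81 = 8175 + 81 = 8256)
t(-271, -366)/287828 + (49912 - 198907)/q = -3*(-271)*(-366)/287828 + (49912 - 198907)/8256 = -297558*1/287828 - 148995*1/8256 = -148779/143914 - 1155/64 = -87871263/4605248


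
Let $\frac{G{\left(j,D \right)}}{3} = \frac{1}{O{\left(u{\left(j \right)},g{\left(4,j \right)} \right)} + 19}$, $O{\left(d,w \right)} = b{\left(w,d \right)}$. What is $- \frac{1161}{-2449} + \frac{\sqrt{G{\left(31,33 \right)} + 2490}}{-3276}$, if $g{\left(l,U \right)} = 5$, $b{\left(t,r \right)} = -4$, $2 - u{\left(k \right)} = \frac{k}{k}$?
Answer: $\frac{1161}{2449} - \frac{\sqrt{62255}}{16380} \approx 0.45884$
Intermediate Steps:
$u{\left(k \right)} = 1$ ($u{\left(k \right)} = 2 - \frac{k}{k} = 2 - 1 = 1$)
$O{\left(d,w \right)} = -4$
$G{\left(j,D \right)} = \frac{1}{5}$ ($G{\left(j,D \right)} = \frac{3}{-4 + 19} = \frac{3}{15} = 3 \cdot \frac{1}{15} = \frac{1}{5}$)
$- \frac{1161}{-2449} + \frac{\sqrt{G{\left(31,33 \right)} + 2490}}{-3276} = - \frac{1161}{-2449} + \frac{\sqrt{\frac{1}{5} + 2490}}{-3276} = \left(-1161\right) \left(- \frac{1}{2449}\right) + \sqrt{\frac{12451}{5}} \left(- \frac{1}{3276}\right) = \frac{1161}{2449} + \frac{\sqrt{62255}}{5} \left(- \frac{1}{3276}\right) = \frac{1161}{2449} - \frac{\sqrt{62255}}{16380}$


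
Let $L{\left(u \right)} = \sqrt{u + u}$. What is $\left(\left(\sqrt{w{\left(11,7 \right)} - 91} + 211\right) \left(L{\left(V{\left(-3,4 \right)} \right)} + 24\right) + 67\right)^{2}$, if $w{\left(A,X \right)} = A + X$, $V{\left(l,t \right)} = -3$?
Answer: $\left(67 + \left(24 + i \sqrt{6}\right) \left(211 + i \sqrt{73}\right)\right)^{2} \approx 2.5592 \cdot 10^{7} + 7.3779 \cdot 10^{6} i$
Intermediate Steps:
$L{\left(u \right)} = \sqrt{2} \sqrt{u}$ ($L{\left(u \right)} = \sqrt{2 u} = \sqrt{2} \sqrt{u}$)
$\left(\left(\sqrt{w{\left(11,7 \right)} - 91} + 211\right) \left(L{\left(V{\left(-3,4 \right)} \right)} + 24\right) + 67\right)^{2} = \left(\left(\sqrt{\left(11 + 7\right) - 91} + 211\right) \left(\sqrt{2} \sqrt{-3} + 24\right) + 67\right)^{2} = \left(\left(\sqrt{18 - 91} + 211\right) \left(\sqrt{2} i \sqrt{3} + 24\right) + 67\right)^{2} = \left(\left(\sqrt{-73} + 211\right) \left(i \sqrt{6} + 24\right) + 67\right)^{2} = \left(\left(i \sqrt{73} + 211\right) \left(24 + i \sqrt{6}\right) + 67\right)^{2} = \left(\left(211 + i \sqrt{73}\right) \left(24 + i \sqrt{6}\right) + 67\right)^{2} = \left(\left(24 + i \sqrt{6}\right) \left(211 + i \sqrt{73}\right) + 67\right)^{2} = \left(67 + \left(24 + i \sqrt{6}\right) \left(211 + i \sqrt{73}\right)\right)^{2}$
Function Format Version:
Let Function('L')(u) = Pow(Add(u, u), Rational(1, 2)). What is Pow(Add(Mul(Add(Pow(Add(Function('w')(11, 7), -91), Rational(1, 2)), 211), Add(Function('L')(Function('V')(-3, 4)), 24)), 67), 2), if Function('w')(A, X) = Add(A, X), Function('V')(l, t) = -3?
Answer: Pow(Add(67, Mul(Add(24, Mul(I, Pow(6, Rational(1, 2)))), Add(211, Mul(I, Pow(73, Rational(1, 2)))))), 2) ≈ Add(2.5592e+7, Mul(7.3779e+6, I))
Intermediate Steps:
Function('L')(u) = Mul(Pow(2, Rational(1, 2)), Pow(u, Rational(1, 2))) (Function('L')(u) = Pow(Mul(2, u), Rational(1, 2)) = Mul(Pow(2, Rational(1, 2)), Pow(u, Rational(1, 2))))
Pow(Add(Mul(Add(Pow(Add(Function('w')(11, 7), -91), Rational(1, 2)), 211), Add(Function('L')(Function('V')(-3, 4)), 24)), 67), 2) = Pow(Add(Mul(Add(Pow(Add(Add(11, 7), -91), Rational(1, 2)), 211), Add(Mul(Pow(2, Rational(1, 2)), Pow(-3, Rational(1, 2))), 24)), 67), 2) = Pow(Add(Mul(Add(Pow(Add(18, -91), Rational(1, 2)), 211), Add(Mul(Pow(2, Rational(1, 2)), Mul(I, Pow(3, Rational(1, 2)))), 24)), 67), 2) = Pow(Add(Mul(Add(Pow(-73, Rational(1, 2)), 211), Add(Mul(I, Pow(6, Rational(1, 2))), 24)), 67), 2) = Pow(Add(Mul(Add(Mul(I, Pow(73, Rational(1, 2))), 211), Add(24, Mul(I, Pow(6, Rational(1, 2))))), 67), 2) = Pow(Add(Mul(Add(211, Mul(I, Pow(73, Rational(1, 2)))), Add(24, Mul(I, Pow(6, Rational(1, 2))))), 67), 2) = Pow(Add(Mul(Add(24, Mul(I, Pow(6, Rational(1, 2)))), Add(211, Mul(I, Pow(73, Rational(1, 2))))), 67), 2) = Pow(Add(67, Mul(Add(24, Mul(I, Pow(6, Rational(1, 2)))), Add(211, Mul(I, Pow(73, Rational(1, 2)))))), 2)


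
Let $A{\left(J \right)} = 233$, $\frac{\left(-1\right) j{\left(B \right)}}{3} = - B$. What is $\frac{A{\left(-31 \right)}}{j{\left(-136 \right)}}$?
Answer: $- \frac{233}{408} \approx -0.57108$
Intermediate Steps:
$j{\left(B \right)} = 3 B$ ($j{\left(B \right)} = - 3 \left(- B\right) = 3 B$)
$\frac{A{\left(-31 \right)}}{j{\left(-136 \right)}} = \frac{233}{3 \left(-136\right)} = \frac{233}{-408} = 233 \left(- \frac{1}{408}\right) = - \frac{233}{408}$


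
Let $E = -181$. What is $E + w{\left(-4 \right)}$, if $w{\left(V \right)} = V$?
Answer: $-185$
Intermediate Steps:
$E + w{\left(-4 \right)} = -181 - 4 = -185$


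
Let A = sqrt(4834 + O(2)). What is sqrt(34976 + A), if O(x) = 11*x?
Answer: sqrt(34976 + 2*sqrt(1214)) ≈ 187.20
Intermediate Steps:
A = 2*sqrt(1214) (A = sqrt(4834 + 11*2) = sqrt(4834 + 22) = sqrt(4856) = 2*sqrt(1214) ≈ 69.685)
sqrt(34976 + A) = sqrt(34976 + 2*sqrt(1214))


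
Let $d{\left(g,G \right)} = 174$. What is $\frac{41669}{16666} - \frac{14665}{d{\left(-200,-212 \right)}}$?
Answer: $- \frac{59289121}{724971} \approx -81.781$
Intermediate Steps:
$\frac{41669}{16666} - \frac{14665}{d{\left(-200,-212 \right)}} = \frac{41669}{16666} - \frac{14665}{174} = - \frac{59289121}{724971}$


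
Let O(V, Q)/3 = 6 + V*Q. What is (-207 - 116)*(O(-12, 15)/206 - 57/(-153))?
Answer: 215726/309 ≈ 698.14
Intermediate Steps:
O(V, Q) = 18 + 3*Q*V (O(V, Q) = 3*(6 + V*Q) = 3*(6 + Q*V) = 18 + 3*Q*V)
(-207 - 116)*(O(-12, 15)/206 - 57/(-153)) = (-207 - 116)*((18 + 3*15*(-12))/206 - 57/(-153)) = -323*((18 - 540)*(1/206) - 57*(-1/153)) = -323*(-522*1/206 + 19/51) = -323*(-261/103 + 19/51) = -323*(-11354/5253) = 215726/309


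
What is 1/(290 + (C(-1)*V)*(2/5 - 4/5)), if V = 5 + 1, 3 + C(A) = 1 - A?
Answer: 5/1462 ≈ 0.0034200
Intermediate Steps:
C(A) = -2 - A (C(A) = -3 + (1 - A) = -2 - A)
V = 6
1/(290 + (C(-1)*V)*(2/5 - 4/5)) = 1/(290 + ((-2 - 1*(-1))*6)*(2/5 - 4/5)) = 1/(290 + ((-2 + 1)*6)*(2*(⅕) - 4*⅕)) = 1/(290 + (-1*6)*(⅖ - ⅘)) = 1/(290 - 6*(-⅖)) = 1/(290 + 12/5) = 1/(1462/5) = 5/1462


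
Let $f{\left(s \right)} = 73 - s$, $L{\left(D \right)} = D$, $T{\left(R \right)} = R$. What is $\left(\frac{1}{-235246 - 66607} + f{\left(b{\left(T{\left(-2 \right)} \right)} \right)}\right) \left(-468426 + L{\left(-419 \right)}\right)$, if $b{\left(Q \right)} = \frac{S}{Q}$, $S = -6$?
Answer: $- \frac{9906558416105}{301853} \approx -3.2819 \cdot 10^{7}$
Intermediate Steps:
$b{\left(Q \right)} = - \frac{6}{Q}$
$\left(\frac{1}{-235246 - 66607} + f{\left(b{\left(T{\left(-2 \right)} \right)} \right)}\right) \left(-468426 + L{\left(-419 \right)}\right) = \left(\frac{1}{-235246 - 66607} + \left(73 - - \frac{6}{-2}\right)\right) \left(-468426 - 419\right) = \left(\frac{1}{-301853} + \left(73 - \left(-6\right) \left(- \frac{1}{2}\right)\right)\right) \left(-468845\right) = \left(- \frac{1}{301853} + \left(73 - 3\right)\right) \left(-468845\right) = \left(- \frac{1}{301853} + 70\right) \left(-468845\right) = \frac{21129709}{301853} \left(-468845\right) = - \frac{9906558416105}{301853}$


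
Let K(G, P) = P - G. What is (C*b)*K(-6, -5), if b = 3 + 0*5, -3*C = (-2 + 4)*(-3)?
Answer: 6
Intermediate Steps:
C = 2 (C = -(-2 + 4)*(-3)/3 = -2*(-3)/3 = -⅓*(-6) = 2)
b = 3 (b = 3 + 0 = 3)
(C*b)*K(-6, -5) = (2*3)*(-5 - 1*(-6)) = 6*(-5 + 6) = 6*1 = 6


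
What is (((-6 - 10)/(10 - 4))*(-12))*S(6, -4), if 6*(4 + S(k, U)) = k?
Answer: -96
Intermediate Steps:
S(k, U) = -4 + k/6
(((-6 - 10)/(10 - 4))*(-12))*S(6, -4) = (((-6 - 10)/(10 - 4))*(-12))*(-4 + (1/6)*6) = (-16/6*(-12))*(-4 + 1) = (-16*1/6*(-12))*(-3) = -8/3*(-12)*(-3) = 32*(-3) = -96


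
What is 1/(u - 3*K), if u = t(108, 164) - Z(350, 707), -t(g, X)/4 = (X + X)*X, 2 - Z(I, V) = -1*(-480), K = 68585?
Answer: -1/420445 ≈ -2.3784e-6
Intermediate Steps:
Z(I, V) = -478 (Z(I, V) = 2 - (-1)*(-480) = 2 - 1*480 = 2 - 480 = -478)
t(g, X) = -8*X² (t(g, X) = -4*(X + X)*X = -4*2*X*X = -8*X²)
u = -214690 (u = -8*164² - 1*(-478) = -8*26896 + 478 = -215168 + 478 = -214690)
1/(u - 3*K) = 1/(-214690 - 3*68585) = 1/(-214690 - 205755) = 1/(-420445) = -1/420445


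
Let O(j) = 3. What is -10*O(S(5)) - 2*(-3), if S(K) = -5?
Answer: -24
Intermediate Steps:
-10*O(S(5)) - 2*(-3) = -10*3 - 2*(-3) = -30 + 6 = -24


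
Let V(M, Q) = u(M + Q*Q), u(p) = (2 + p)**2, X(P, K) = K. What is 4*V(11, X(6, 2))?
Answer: 1156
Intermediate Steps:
V(M, Q) = (2 + M + Q**2)**2 (V(M, Q) = (2 + (M + Q*Q))**2 = (2 + (M + Q**2))**2 = (2 + M + Q**2)**2)
4*V(11, X(6, 2)) = 4*(2 + 11 + 2**2)**2 = 4*(2 + 11 + 4)**2 = 4*17**2 = 4*289 = 1156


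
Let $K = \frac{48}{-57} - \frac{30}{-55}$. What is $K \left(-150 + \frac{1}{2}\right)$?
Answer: $\frac{9269}{209} \approx 44.349$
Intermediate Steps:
$K = - \frac{62}{209}$ ($K = 48 \left(- \frac{1}{57}\right) - - \frac{6}{11} = - \frac{16}{19} + \frac{6}{11} = - \frac{62}{209} \approx -0.29665$)
$K \left(-150 + \frac{1}{2}\right) = - \frac{62 \left(-150 + \frac{1}{2}\right)}{209} = \left(- \frac{62}{209}\right) \left(- \frac{299}{2}\right) = \frac{9269}{209}$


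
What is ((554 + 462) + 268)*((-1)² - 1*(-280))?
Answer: 360804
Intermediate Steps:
((554 + 462) + 268)*((-1)² - 1*(-280)) = (1016 + 268)*(1 + 280) = 1284*281 = 360804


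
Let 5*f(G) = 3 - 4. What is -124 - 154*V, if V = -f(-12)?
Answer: -774/5 ≈ -154.80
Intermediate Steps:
f(G) = -1/5 (f(G) = (3 - 4)/5 = (1/5)*(-1) = -1/5)
V = 1/5 (V = -1*(-1/5) = 1/5 ≈ 0.20000)
-124 - 154*V = -124 - 154*1/5 = -124 - 154/5 = -774/5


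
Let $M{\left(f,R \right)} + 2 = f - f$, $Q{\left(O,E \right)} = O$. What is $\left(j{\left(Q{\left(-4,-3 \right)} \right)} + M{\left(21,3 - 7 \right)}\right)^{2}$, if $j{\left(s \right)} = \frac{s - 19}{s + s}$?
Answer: $\frac{49}{64} \approx 0.76563$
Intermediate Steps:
$j{\left(s \right)} = \frac{-19 + s}{2 s}$
$M{\left(f,R \right)} = -2$ ($M{\left(f,R \right)} = -2 + \left(f - f\right) = -2 + 0 = -2$)
$\left(j{\left(Q{\left(-4,-3 \right)} \right)} + M{\left(21,3 - 7 \right)}\right)^{2} = \left(\frac{-19 - 4}{2 \left(-4\right)} - 2\right)^{2} = \left(\frac{1}{2} \left(- \frac{1}{4}\right) \left(-23\right) - 2\right)^{2} = \left(\frac{23}{8} - 2\right)^{2} = \left(\frac{7}{8}\right)^{2} = \frac{49}{64}$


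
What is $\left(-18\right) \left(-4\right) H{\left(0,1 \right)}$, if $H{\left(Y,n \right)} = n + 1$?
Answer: $144$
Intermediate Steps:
$H{\left(Y,n \right)} = 1 + n$
$\left(-18\right) \left(-4\right) H{\left(0,1 \right)} = \left(-18\right) \left(-4\right) \left(1 + 1\right) = 72 \cdot 2 = 144$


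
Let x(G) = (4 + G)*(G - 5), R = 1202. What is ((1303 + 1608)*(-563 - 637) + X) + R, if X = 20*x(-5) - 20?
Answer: -3491818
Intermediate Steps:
x(G) = (-5 + G)*(4 + G) (x(G) = (4 + G)*(-5 + G) = (-5 + G)*(4 + G))
X = 180 (X = 20*(-20 + (-5)**2 - 1*(-5)) - 20 = 20*(-20 + 25 + 5) - 20 = 20*10 - 20 = 200 - 20 = 180)
((1303 + 1608)*(-563 - 637) + X) + R = ((1303 + 1608)*(-563 - 637) + 180) + 1202 = (2911*(-1200) + 180) + 1202 = (-3493200 + 180) + 1202 = -3493020 + 1202 = -3491818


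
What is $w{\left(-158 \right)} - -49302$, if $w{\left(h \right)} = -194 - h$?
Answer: $49266$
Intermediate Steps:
$w{\left(-158 \right)} - -49302 = \left(-194 - -158\right) - -49302 = \left(-194 + 158\right) + 49302 = -36 + 49302 = 49266$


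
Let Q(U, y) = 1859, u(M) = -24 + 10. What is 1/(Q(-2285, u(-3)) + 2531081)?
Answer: 1/2532940 ≈ 3.9480e-7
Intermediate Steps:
u(M) = -14
1/(Q(-2285, u(-3)) + 2531081) = 1/(1859 + 2531081) = 1/2532940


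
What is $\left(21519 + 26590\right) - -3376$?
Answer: $51485$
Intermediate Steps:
$\left(21519 + 26590\right) - -3376 = 48109 + 3376 = 51485$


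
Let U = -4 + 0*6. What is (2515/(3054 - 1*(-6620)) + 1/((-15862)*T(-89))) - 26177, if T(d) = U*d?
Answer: -102141339906175/3901988552 ≈ -26177.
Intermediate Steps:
U = -4 (U = -4 + 0 = -4)
T(d) = -4*d
(2515/(3054 - 1*(-6620)) + 1/((-15862)*T(-89))) - 26177 = (2515/(3054 - 1*(-6620)) + 1/((-15862)*((-4*(-89))))) - 26177 = (2515/(3054 + 6620) - 1/15862/356) - 26177 = (2515/9674 - 1/15862*1/356) - 26177 = (2515*(1/9674) - 1/5646872) - 26177 = (2515/9674 - 1/5646872) - 26177 = 1014419529/3901988552 - 26177 = -102141339906175/3901988552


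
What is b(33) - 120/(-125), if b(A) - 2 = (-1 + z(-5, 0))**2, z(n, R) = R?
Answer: 99/25 ≈ 3.9600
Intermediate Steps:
b(A) = 3 (b(A) = 2 + (-1 + 0)**2 = 2 + (-1)**2 = 2 + 1 = 3)
b(33) - 120/(-125) = 3 - 120/(-125) = 3 - 1/125*(-120) = 3 + 24/25 = 99/25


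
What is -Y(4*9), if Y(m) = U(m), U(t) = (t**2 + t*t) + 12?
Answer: -2604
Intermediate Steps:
U(t) = 12 + 2*t**2 (U(t) = (t**2 + t**2) + 12 = 2*t**2 + 12 = 12 + 2*t**2)
Y(m) = 12 + 2*m**2
-Y(4*9) = -(12 + 2*(4*9)**2) = -(12 + 2*36**2) = -(12 + 2*1296) = -(12 + 2592) = -1*2604 = -2604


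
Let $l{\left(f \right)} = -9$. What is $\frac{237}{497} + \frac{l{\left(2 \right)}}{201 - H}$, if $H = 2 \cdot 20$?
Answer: $\frac{4812}{11431} \approx 0.42096$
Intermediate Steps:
$H = 40$
$\frac{237}{497} + \frac{l{\left(2 \right)}}{201 - H} = \frac{237}{497} - \frac{9}{201 - 40} = 237 \cdot \frac{1}{497} - \frac{9}{201 - 40} = \frac{237}{497} - \frac{9}{161} = \frac{4812}{11431}$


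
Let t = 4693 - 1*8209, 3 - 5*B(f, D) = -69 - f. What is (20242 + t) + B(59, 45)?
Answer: 83761/5 ≈ 16752.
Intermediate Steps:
B(f, D) = 72/5 + f/5 (B(f, D) = ⅗ - (-69 - f)/5 = ⅗ + (69/5 + f/5) = 72/5 + f/5)
t = -3516 (t = 4693 - 8209 = -3516)
(20242 + t) + B(59, 45) = (20242 - 3516) + (72/5 + (⅕)*59) = 16726 + (72/5 + 59/5) = 16726 + 131/5 = 83761/5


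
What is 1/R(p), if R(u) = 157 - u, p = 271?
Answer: -1/114 ≈ -0.0087719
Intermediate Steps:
1/R(p) = 1/(157 - 1*271) = 1/(157 - 271) = 1/(-114) = -1/114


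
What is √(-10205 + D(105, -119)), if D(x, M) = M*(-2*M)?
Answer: I*√38527 ≈ 196.28*I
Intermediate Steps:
D(x, M) = -2*M²
√(-10205 + D(105, -119)) = √(-10205 - 2*(-119)²) = √(-10205 - 2*14161) = √(-10205 - 28322) = √(-38527) = I*√38527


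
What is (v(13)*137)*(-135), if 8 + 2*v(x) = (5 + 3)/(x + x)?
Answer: 924750/13 ≈ 71135.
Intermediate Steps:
v(x) = -4 + 2/x (v(x) = -4 + ((5 + 3)/(x + x))/2 = -4 + (8/((2*x)))/2 = -4 + (8*(1/(2*x)))/2 = -4 + (4/x)/2 = -4 + 2/x)
(v(13)*137)*(-135) = ((-4 + 2/13)*137)*(-135) = -50/13*137*(-135) = -6850/13*(-135) = 924750/13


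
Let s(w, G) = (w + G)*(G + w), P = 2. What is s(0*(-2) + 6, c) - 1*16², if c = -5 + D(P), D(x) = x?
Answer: -247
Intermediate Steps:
c = -3 (c = -5 + 2 = -3)
s(w, G) = (G + w)² (s(w, G) = (G + w)*(G + w) = (G + w)²)
s(0*(-2) + 6, c) - 1*16² = (-3 + (0*(-2) + 6))² - 1*16² = (-3 + (0 + 6))² - 1*256 = (-3 + 6)² - 256 = 3² - 256 = 9 - 256 = -247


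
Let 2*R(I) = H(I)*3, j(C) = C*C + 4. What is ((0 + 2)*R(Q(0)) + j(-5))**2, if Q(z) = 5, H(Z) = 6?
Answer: 2209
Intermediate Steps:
j(C) = 4 + C**2 (j(C) = C**2 + 4 = 4 + C**2)
R(I) = 9 (R(I) = (6*3)/2 = (1/2)*18 = 9)
((0 + 2)*R(Q(0)) + j(-5))**2 = ((0 + 2)*9 + (4 + (-5)**2))**2 = (2*9 + (4 + 25))**2 = (18 + 29)**2 = 47**2 = 2209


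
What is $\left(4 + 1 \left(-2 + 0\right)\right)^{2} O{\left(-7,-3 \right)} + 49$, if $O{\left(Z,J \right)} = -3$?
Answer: $37$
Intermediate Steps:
$\left(4 + 1 \left(-2 + 0\right)\right)^{2} O{\left(-7,-3 \right)} + 49 = \left(4 + 1 \left(-2 + 0\right)\right)^{2} \left(-3\right) + 49 = \left(4 + 1 \left(-2\right)\right)^{2} \left(-3\right) + 49 = \left(4 - 2\right)^{2} \left(-3\right) + 49 = 2^{2} \left(-3\right) + 49 = 4 \left(-3\right) + 49 = -12 + 49 = 37$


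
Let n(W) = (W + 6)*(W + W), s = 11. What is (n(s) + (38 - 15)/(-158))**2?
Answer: 3489146761/24964 ≈ 1.3977e+5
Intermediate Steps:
n(W) = 2*W*(6 + W) (n(W) = (6 + W)*(2*W) = 2*W*(6 + W))
(n(s) + (38 - 15)/(-158))**2 = (2*11*(6 + 11) + (38 - 15)/(-158))**2 = (2*11*17 + 23*(-1/158))**2 = (374 - 23/158)**2 = (59069/158)**2 = 3489146761/24964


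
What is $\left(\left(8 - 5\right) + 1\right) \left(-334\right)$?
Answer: $-1336$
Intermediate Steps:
$\left(\left(8 - 5\right) + 1\right) \left(-334\right) = \left(3 + 1\right) \left(-334\right) = 4 \left(-334\right) = -1336$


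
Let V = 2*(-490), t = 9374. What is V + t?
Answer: 8394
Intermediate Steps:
V = -980
V + t = -980 + 9374 = 8394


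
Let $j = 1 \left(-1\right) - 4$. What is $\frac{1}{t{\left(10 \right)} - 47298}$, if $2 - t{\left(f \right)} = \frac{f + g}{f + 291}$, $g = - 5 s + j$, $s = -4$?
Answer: $- \frac{301}{14236121} \approx -2.1143 \cdot 10^{-5}$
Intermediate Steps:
$j = -5$ ($j = -1 - 4 = -5$)
$g = 15$ ($g = \left(-5\right) \left(-4\right) - 5 = 20 - 5 = 15$)
$t{\left(f \right)} = 2 - \frac{15 + f}{291 + f}$ ($t{\left(f \right)} = 2 - \frac{f + 15}{f + 291} = 2 - \frac{15 + f}{291 + f}$)
$\frac{1}{t{\left(10 \right)} - 47298} = \frac{1}{\frac{567 + 10}{291 + 10} - 47298} = \frac{1}{\frac{1}{301} \cdot 577 - 47298} = \frac{1}{\frac{577}{301} - 47298} = \frac{1}{- \frac{14236121}{301}} = - \frac{301}{14236121}$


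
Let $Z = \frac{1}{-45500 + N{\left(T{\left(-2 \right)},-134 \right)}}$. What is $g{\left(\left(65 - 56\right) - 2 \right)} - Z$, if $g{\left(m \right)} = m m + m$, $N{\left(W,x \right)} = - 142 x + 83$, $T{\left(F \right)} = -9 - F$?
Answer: $\frac{1477785}{26389} \approx 56.0$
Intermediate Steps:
$N{\left(W,x \right)} = 83 - 142 x$
$Z = - \frac{1}{26389}$ ($Z = \frac{1}{-45500 + \left(83 - -19028\right)} = \frac{1}{-45500 + \left(83 + 19028\right)} = \frac{1}{-45500 + 19111} = \frac{1}{-26389} = - \frac{1}{26389} \approx -3.7895 \cdot 10^{-5}$)
$g{\left(m \right)} = m + m^{2}$ ($g{\left(m \right)} = m^{2} + m = m + m^{2}$)
$g{\left(\left(65 - 56\right) - 2 \right)} - Z = \left(\left(65 - 56\right) - 2\right) \left(1 + \left(\left(65 - 56\right) - 2\right)\right) - - \frac{1}{26389} = \left(9 - 2\right) \left(1 + \left(9 - 2\right)\right) + \frac{1}{26389} = 7 \left(1 + 7\right) + \frac{1}{26389} = 7 \cdot 8 + \frac{1}{26389} = 56 + \frac{1}{26389} = \frac{1477785}{26389}$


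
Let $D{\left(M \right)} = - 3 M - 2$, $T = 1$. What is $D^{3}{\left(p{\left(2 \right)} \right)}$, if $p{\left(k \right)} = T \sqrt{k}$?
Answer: $-116 - 90 \sqrt{2} \approx -243.28$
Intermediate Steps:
$p{\left(k \right)} = \sqrt{k}$ ($p{\left(k \right)} = 1 \sqrt{k} = \sqrt{k}$)
$D{\left(M \right)} = -2 - 3 M$
$D^{3}{\left(p{\left(2 \right)} \right)} = \left(-2 - 3 \sqrt{2}\right)^{3}$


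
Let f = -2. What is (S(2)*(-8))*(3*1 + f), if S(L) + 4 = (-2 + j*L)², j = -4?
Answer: -768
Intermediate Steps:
S(L) = -4 + (-2 - 4*L)²
(S(2)*(-8))*(3*1 + f) = ((16*2*(1 + 2))*(-8))*(3*1 - 2) = ((16*2*3)*(-8))*(3 - 2) = (96*(-8))*1 = -768*1 = -768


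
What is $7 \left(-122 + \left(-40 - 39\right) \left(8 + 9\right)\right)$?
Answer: $-10255$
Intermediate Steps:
$7 \left(-122 + \left(-40 - 39\right) \left(8 + 9\right)\right) = 7 \left(-122 - 1343\right) = 7 \left(-1465\right) = -10255$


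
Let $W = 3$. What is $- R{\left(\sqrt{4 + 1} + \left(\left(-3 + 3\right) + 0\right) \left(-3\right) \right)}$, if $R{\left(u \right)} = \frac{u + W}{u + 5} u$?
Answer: $- \frac{1}{2} - \frac{\sqrt{5}}{2} \approx -1.618$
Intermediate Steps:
$R{\left(u \right)} = \frac{u \left(3 + u\right)}{5 + u}$ ($R{\left(u \right)} = \frac{u + 3}{u + 5} u = \frac{3 + u}{5 + u} u = \frac{u \left(3 + u\right)}{5 + u}$)
$- R{\left(\sqrt{4 + 1} + \left(\left(-3 + 3\right) + 0\right) \left(-3\right) \right)} = - \frac{\left(\sqrt{4 + 1} + \left(\left(-3 + 3\right) + 0\right) \left(-3\right)\right) \left(3 + \left(\sqrt{4 + 1} + \left(\left(-3 + 3\right) + 0\right) \left(-3\right)\right)\right)}{5 + \left(\sqrt{4 + 1} + \left(\left(-3 + 3\right) + 0\right) \left(-3\right)\right)} = - \frac{\left(\sqrt{5} + \left(0 + 0\right) \left(-3\right)\right) \left(3 + \left(\sqrt{5} + \left(0 + 0\right) \left(-3\right)\right)\right)}{5 + \left(\sqrt{5} + \left(0 + 0\right) \left(-3\right)\right)} = - \frac{\left(\sqrt{5} + 0 \left(-3\right)\right) \left(3 + \left(\sqrt{5} + 0 \left(-3\right)\right)\right)}{5 + \left(\sqrt{5} + 0 \left(-3\right)\right)} = - \frac{\left(\sqrt{5} + 0\right) \left(3 + \left(\sqrt{5} + 0\right)\right)}{5 + \left(\sqrt{5} + 0\right)} = - \frac{\sqrt{5} \left(3 + \sqrt{5}\right)}{5 + \sqrt{5}}$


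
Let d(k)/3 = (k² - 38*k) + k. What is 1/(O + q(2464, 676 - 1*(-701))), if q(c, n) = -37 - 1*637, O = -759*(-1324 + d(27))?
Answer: 1/1619032 ≈ 6.1765e-7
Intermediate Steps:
d(k) = -111*k + 3*k² (d(k) = 3*((k² - 38*k) + k) = 3*(k² - 37*k) = -111*k + 3*k²)
O = 1619706 (O = -759*(-1324 + 3*27*(-37 + 27)) = -759*(-1324 + 3*27*(-10)) = -759*(-1324 - 810) = -759*(-2134) = 1619706)
q(c, n) = -674 (q(c, n) = -37 - 637 = -674)
1/(O + q(2464, 676 - 1*(-701))) = 1/(1619706 - 674) = 1/1619032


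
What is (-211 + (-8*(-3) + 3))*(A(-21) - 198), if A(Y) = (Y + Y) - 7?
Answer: 45448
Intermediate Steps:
A(Y) = -7 + 2*Y (A(Y) = 2*Y - 7 = -7 + 2*Y)
(-211 + (-8*(-3) + 3))*(A(-21) - 198) = (-211 + (-8*(-3) + 3))*((-7 + 2*(-21)) - 198) = (-211 + (24 + 3))*((-7 - 42) - 198) = (-211 + 27)*(-49 - 198) = -184*(-247) = 45448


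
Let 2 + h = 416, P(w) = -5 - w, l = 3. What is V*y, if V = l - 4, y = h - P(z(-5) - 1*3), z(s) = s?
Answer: -411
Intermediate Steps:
h = 414 (h = -2 + 416 = 414)
y = 411 (y = 414 - (-5 - (-5 - 1*3)) = 414 - (-5 - (-5 - 3)) = 414 - (-5 - 1*(-8)) = 414 - (-5 + 8) = 414 - 1*3 = 414 - 3 = 411)
V = -1 (V = 3 - 4 = -1)
V*y = -1*411 = -411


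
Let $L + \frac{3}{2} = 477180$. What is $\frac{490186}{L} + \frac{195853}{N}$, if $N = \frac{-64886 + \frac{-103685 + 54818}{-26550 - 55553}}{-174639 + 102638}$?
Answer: $\frac{157849299494078767445}{726304722607941} \approx 2.1733 \cdot 10^{5}$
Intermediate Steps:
$L = \frac{954357}{2}$ ($L = - \frac{3}{2} + 477180 = \frac{954357}{2} \approx 4.7718 \cdot 10^{5}$)
$N = \frac{761040913}{844499729}$ ($N = \frac{-64886 - \frac{48867}{-82103}}{-72001} = \left(-64886 - - \frac{6981}{11729}\right) \left(- \frac{1}{72001}\right) = \left(-64886 + \frac{6981}{11729}\right) \left(- \frac{1}{72001}\right) = \left(- \frac{761040913}{11729}\right) \left(- \frac{1}{72001}\right) = \frac{761040913}{844499729} \approx 0.90117$)
$\frac{490186}{L} + \frac{195853}{N} = \frac{490186}{\frac{954357}{2}} + \frac{195853}{\frac{761040913}{844499729}} = 490186 \cdot \frac{2}{954357} + 195853 \cdot \frac{844499729}{761040913} = \frac{980372}{954357} + \frac{165397805423837}{761040913} = \frac{157849299494078767445}{726304722607941}$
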